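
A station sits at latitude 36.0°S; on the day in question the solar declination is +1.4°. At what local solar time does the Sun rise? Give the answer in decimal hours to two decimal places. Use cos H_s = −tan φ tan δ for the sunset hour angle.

−tan φ tan δ = −(-0.7265)(0.0244) = 0.0177; H_s = arccos(0.0177) = 88.99°.
Sunrise is at 12 − H_s/15 = 12 − 5.933 = 6.067 h local solar time.

6.07 h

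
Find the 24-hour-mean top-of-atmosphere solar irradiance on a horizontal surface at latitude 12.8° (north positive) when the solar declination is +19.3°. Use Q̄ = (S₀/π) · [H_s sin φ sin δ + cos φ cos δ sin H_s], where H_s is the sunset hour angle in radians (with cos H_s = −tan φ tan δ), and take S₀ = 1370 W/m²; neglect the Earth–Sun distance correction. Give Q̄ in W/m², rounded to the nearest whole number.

cos H_s = −tan(12.8°) · tan(19.3°) = -0.0796, so H_s = arccos(-0.0796) = 94.57°. In radians, H_s = 1.6506.
H_s sin φ sin δ = 1.6506 × 0.2215 × 0.3305 = 0.1208.
cos φ cos δ sin H_s = 0.9751 × 0.9438 × 0.9968 = 0.9174.
Q̄ = (1370/π) × (0.1208 + 0.9174) = 436.08 × 1.0382 = 452.74 W/m².

453 W/m²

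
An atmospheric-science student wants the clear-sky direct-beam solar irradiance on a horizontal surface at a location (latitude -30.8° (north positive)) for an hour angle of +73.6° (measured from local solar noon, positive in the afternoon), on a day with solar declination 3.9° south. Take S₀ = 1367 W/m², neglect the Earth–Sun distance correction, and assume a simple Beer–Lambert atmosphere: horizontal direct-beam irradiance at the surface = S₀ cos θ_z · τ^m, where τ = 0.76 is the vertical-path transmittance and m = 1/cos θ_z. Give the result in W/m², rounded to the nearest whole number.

140 W/m²

cos θ_z = sin φ sin δ + cos φ cos δ cos H = (-0.5120)(-0.0680) + (0.8590)(0.9977)(0.2823) = 0.2768.
Air mass m = 1/cos θ_z = 1/0.2768 = 3.613; τ^m = 0.76^3.613 = 0.3710.
Surface direct beam = 1367 × 0.2768 × 0.3710 = 140.38 W/m².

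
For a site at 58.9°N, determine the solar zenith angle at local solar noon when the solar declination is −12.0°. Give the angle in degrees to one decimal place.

At local solar noon the hour angle is zero, so the zenith angle is |φ − δ| = |58.9° − (-12.0°)| = 70.9°.

70.9°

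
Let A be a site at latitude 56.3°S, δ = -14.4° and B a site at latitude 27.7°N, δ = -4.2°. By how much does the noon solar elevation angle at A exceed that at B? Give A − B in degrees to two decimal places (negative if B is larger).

A: 90° − |-56.3 − (-14.4)| = 48.10°.
B: 90° − |27.7 − (-4.2)| = 58.10°.
A − B = 48.10 − 58.10 = -10.00°.

-10.00°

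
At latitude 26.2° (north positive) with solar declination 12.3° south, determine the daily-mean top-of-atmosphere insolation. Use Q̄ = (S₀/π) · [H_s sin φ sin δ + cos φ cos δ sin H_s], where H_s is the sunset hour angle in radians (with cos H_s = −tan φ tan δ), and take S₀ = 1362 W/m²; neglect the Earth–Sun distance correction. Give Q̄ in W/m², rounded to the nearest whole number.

cos H_s = −tan(26.2°) · tan(-12.3°) = 0.1073, so H_s = arccos(0.1073) = 83.84°. In radians, H_s = 1.4633.
H_s sin φ sin δ = 1.4633 × 0.4415 × -0.2130 = -0.1376.
cos φ cos δ sin H_s = 0.8973 × 0.9770 × 0.9942 = 0.8716.
Q̄ = (1362/π) × (-0.1376 + 0.8716) = 433.54 × 0.7340 = 318.22 W/m².

318 W/m²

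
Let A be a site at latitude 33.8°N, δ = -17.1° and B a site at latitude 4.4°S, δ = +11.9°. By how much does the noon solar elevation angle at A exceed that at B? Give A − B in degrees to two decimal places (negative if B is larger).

-34.60°

A: 90° − |33.8 − (-17.1)| = 39.10°.
B: 90° − |-4.4 − (11.9)| = 73.70°.
A − B = 39.10 − 73.70 = -34.60°.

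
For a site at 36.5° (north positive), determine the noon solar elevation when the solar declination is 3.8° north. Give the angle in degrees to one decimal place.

57.3°

At local solar noon the hour angle is zero, so the elevation is 90° − |φ − δ| = 90° − |36.5° − (3.8°)| = 90° − 32.7° = 57.3°.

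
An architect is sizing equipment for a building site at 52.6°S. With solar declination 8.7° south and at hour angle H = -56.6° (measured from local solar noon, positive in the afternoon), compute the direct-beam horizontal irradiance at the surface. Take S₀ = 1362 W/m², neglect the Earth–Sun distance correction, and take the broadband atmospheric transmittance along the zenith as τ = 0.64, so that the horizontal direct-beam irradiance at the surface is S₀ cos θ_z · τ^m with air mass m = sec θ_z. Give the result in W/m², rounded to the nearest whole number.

228 W/m²

With φ = -52.6°, δ = -8.7°, H = -56.60°: sin φ sin δ = 0.1202, cos φ cos δ cos H = 0.3305, so cos θ_z = 0.4507.
Air mass m = 1/cos θ_z = 1/0.4507 = 2.219; τ^m = 0.64^2.219 = 0.3715.
Surface direct beam = 1362 × 0.4507 × 0.3715 = 228.05 W/m².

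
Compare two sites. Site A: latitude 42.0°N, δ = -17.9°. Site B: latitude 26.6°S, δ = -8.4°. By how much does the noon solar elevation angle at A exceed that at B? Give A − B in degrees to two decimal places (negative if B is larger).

A: 90° − |42.0 − (-17.9)| = 30.10°.
B: 90° − |-26.6 − (-8.4)| = 71.80°.
A − B = 30.10 − 71.80 = -41.70°.

-41.70°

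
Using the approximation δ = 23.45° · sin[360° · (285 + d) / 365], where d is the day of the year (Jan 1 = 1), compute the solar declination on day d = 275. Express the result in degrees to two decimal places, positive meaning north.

-5.01°

360 × (285 + 275) / 365 = 552.329°; sin(552.329°) = -0.2135.
δ = 23.45 × -0.2135 = -5.007° ≈ -5.01°.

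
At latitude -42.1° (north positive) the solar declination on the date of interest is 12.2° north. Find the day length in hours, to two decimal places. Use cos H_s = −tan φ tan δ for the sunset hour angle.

10.50 hours

cos H_s = −tan(-42.1°) · tan(12.2°) = 0.1954, so H_s = arccos(0.1954) = 78.73°.
Day length = 2 H_s / 15° h⁻¹ = 157.46° / 15 = 10.497 h.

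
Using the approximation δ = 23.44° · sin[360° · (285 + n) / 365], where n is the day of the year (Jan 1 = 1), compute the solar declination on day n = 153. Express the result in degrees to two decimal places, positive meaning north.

+22.29°

360 × (285 + 153) / 365 = 432.000°; sin(432.000°) = 0.9511.
δ = 23.44 × 0.9511 = 22.294° ≈ +22.29°.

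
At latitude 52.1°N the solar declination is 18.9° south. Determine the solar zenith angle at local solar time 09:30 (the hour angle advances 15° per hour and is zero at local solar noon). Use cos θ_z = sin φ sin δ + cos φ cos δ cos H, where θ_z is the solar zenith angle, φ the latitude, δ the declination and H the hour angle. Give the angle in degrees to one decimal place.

Hour angle H = 15° × (9.5 − 12) = -37.50°.
With φ = 52.1°, δ = -18.9°, H = -37.50°: sin φ sin δ = -0.2556, cos φ cos δ cos H = 0.4611, so cos θ_z = 0.2055.
θ_z = arccos(0.2055) = 78.14°.

78.1°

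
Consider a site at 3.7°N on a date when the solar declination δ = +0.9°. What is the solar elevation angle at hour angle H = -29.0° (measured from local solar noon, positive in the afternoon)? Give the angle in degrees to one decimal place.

60.9°

cos θ_z = sin(3.7°) sin(0.9°) + cos(3.7°) cos(0.9°) cos(-29.00°) = 0.0010 + 0.8727 = 0.8737.
θ_z = arccos(0.8737) = 29.11°, so the elevation is 90° − 29.11° = 60.89°.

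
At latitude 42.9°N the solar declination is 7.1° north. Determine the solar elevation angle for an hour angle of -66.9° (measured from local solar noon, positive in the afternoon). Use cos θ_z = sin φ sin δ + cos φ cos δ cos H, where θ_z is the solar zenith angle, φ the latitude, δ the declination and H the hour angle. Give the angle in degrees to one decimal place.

21.7°

With φ = 42.9°, δ = 7.1°, H = -66.90°: sin φ sin δ = 0.0841, cos φ cos δ cos H = 0.2852, so cos θ_z = 0.3693.
θ_z = arccos(0.3693) = 68.33°, so the elevation is 90° − 68.33° = 21.67°.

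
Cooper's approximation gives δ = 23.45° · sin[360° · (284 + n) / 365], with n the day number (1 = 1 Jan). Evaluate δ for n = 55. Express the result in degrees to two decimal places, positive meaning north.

-10.15°

360 × (284 + 55) / 365 = 334.356°; sin(334.356°) = -0.4328.
δ = 23.45 × -0.4328 = -10.149° ≈ -10.15°.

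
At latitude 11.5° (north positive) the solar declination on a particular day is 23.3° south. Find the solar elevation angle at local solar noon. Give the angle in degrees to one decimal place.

At local solar noon the hour angle is zero, so the elevation is 90° − |φ − δ| = 90° − |11.5° − (-23.3°)| = 90° − 34.8° = 55.2°.

55.2°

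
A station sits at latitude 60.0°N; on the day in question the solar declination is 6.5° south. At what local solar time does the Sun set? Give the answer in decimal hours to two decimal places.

17.24 h

The sunset hour angle satisfies cos H_s = −tan φ tan δ = 0.1973, giving H_s = 78.62°.
Sunset is at 12 + H_s/15 = 12 + 5.241 = 17.241 h local solar time.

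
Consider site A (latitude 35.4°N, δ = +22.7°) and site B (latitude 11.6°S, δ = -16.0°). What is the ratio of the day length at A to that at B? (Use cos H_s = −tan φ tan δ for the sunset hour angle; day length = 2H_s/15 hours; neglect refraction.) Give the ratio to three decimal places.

1.149

A: H_s = arccos(−tan 35.4° · tan 22.7°) = 107.29°, so 2H_s/15 = 14.3053 h.
B: H_s = arccos(−tan -11.6° · tan -16.0°) = 93.37°, so 2H_s/15 = 12.4493 h.
Ratio A/B = 14.3053 / 12.4493 = 1.1491.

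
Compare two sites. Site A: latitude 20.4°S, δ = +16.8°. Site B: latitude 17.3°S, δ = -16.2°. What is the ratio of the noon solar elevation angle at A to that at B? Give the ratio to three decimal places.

A: 90° − |-20.4 − (16.8)| = 52.80°.
B: 90° − |-17.3 − (-16.2)| = 88.90°.
Ratio A/B = 52.8000 / 88.9000 = 0.5939.

0.594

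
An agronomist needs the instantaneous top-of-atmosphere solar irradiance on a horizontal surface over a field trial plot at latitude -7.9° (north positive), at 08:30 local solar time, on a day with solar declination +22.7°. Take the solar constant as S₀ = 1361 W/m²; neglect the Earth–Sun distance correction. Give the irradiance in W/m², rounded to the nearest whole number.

Hour angle H = 15° × (8.5 − 12) = -52.50°.
With φ = -7.9°, δ = 22.7°, H = -52.50°: sin φ sin δ = -0.0530, cos φ cos δ cos H = 0.5563, so cos θ_z = 0.5033.
Top-of-atmosphere irradiance = S₀ cos θ_z = 1361 × 0.5033 = 684.99 W/m².

685 W/m²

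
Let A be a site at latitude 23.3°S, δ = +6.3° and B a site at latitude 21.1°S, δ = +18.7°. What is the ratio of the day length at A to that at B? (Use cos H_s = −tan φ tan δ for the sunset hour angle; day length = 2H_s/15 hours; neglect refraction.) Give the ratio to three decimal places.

1.058

A: H_s = arccos(−tan -23.3° · tan 6.3°) = 87.27°, so 2H_s/15 = 11.6360 h.
B: H_s = arccos(−tan -21.1° · tan 18.7°) = 82.50°, so 2H_s/15 = 11.0000 h.
Ratio A/B = 11.6360 / 11.0000 = 1.0578.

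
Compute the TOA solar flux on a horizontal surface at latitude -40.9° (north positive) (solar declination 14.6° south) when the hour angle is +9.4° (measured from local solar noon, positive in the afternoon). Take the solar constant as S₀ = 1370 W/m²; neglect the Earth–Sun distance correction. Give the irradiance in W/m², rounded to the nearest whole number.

cos θ_z = sin φ sin δ + cos φ cos δ cos H = (-0.6547)(-0.2521) + (0.7559)(0.9677)(0.9866) = 0.8867.
Top-of-atmosphere irradiance = S₀ cos θ_z = 1370 × 0.8867 = 1214.78 W/m².

1215 W/m²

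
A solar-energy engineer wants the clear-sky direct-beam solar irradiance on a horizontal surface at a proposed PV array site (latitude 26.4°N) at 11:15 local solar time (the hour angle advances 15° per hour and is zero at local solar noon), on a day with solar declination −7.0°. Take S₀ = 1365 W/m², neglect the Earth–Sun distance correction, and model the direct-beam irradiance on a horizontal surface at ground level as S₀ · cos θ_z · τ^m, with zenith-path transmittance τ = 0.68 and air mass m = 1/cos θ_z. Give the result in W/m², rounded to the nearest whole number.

697 W/m²

Hour angle H = 15° × (11.25 − 12) = -11.25°.
With φ = 26.4°, δ = -7.0°, H = -11.25°: sin φ sin δ = -0.0542, cos φ cos δ cos H = 0.8720, so cos θ_z = 0.8178.
Air mass m = 1/cos θ_z = 1/0.8178 = 1.223; τ^m = 0.68^1.223 = 0.6240.
Surface direct beam = 1365 × 0.8178 × 0.6240 = 696.57 W/m².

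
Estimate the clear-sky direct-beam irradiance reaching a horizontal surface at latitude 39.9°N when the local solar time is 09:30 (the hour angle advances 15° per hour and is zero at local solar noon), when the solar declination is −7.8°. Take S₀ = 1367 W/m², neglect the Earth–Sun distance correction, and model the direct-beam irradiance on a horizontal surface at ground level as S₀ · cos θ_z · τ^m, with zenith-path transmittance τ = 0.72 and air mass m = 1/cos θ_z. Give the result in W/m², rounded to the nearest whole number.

Hour angle H = 15° × (9.5 − 12) = -37.50°.
cos θ_z = sin(39.9°) sin(-7.8°) + cos(39.9°) cos(-7.8°) cos(-37.50°) = -0.0871 + 0.6030 = 0.5159.
Air mass m = 1/cos θ_z = 1/0.5159 = 1.938; τ^m = 0.72^1.938 = 0.5291.
Surface direct beam = 1367 × 0.5159 × 0.5291 = 373.14 W/m².

373 W/m²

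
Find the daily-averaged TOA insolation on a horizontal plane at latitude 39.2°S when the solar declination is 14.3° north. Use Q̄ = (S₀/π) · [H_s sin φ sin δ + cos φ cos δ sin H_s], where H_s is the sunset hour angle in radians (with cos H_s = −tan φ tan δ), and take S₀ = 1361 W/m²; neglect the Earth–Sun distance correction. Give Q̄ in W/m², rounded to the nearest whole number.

cos H_s = −tan(-39.2°) · tan(14.3°) = 0.2079, so H_s = arccos(0.2079) = 78.00°. In radians, H_s = 1.3614.
H_s sin φ sin δ = 1.3614 × -0.6320 × 0.2470 = -0.2125.
cos φ cos δ sin H_s = 0.7749 × 0.9690 × 0.9782 = 0.7345.
Q̄ = (1361/π) × (-0.2125 + 0.7345) = 433.22 × 0.5220 = 226.14 W/m².

226 W/m²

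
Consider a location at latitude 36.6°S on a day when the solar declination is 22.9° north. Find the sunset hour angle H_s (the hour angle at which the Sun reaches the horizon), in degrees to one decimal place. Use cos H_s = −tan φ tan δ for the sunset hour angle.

cos H_s = −tan(-36.6°) · tan(22.9°) = 0.3137, so H_s = arccos(0.3137) = 71.72°.

71.7°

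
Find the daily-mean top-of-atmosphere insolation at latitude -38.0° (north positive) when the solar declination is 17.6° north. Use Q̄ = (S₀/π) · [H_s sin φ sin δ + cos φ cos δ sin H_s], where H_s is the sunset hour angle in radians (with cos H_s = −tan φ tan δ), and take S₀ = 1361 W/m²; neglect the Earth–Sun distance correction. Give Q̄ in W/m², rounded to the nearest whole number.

209 W/m²

−tan φ tan δ = −(-0.7813)(0.3172) = 0.2478; H_s = arccos(0.2478) = 75.65°. In radians, H_s = 1.3203.
H_s sin φ sin δ = 1.3203 × -0.6157 × 0.3024 = -0.2458.
cos φ cos δ sin H_s = 0.7880 × 0.9532 × 0.9688 = 0.7277.
Q̄ = (1361/π) × (-0.2458 + 0.7277) = 433.22 × 0.4819 = 208.77 W/m².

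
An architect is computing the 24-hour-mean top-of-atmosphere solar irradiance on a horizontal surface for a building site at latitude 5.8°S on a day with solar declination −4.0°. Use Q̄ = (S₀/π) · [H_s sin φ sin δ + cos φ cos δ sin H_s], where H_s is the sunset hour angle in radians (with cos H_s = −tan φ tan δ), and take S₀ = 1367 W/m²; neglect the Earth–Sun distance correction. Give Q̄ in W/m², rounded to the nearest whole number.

The sunset hour angle satisfies cos H_s = −tan φ tan δ = -0.0071, giving H_s = 90.41°. In radians, H_s = 1.5780.
H_s sin φ sin δ = 1.5780 × -0.1011 × -0.0698 = 0.0111.
cos φ cos δ sin H_s = 0.9949 × 0.9976 × 1.0000 = 0.9925.
Q̄ = (1367/π) × (0.0111 + 0.9925) = 435.13 × 1.0036 = 436.70 W/m².

437 W/m²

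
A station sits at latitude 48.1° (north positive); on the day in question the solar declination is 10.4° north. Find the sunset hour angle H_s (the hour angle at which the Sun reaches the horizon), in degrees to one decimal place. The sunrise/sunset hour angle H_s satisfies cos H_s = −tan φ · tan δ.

cos H_s = −tan(48.1°) · tan(10.4°) = -0.2046, so H_s = arccos(-0.2046) = 101.81°.

101.8°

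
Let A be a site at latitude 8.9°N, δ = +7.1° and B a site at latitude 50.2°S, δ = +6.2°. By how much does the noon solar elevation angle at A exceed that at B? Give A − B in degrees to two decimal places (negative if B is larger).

A: 90° − |8.9 − (7.1)| = 88.20°.
B: 90° − |-50.2 − (6.2)| = 33.60°.
A − B = 88.20 − 33.60 = 54.60°.

+54.60°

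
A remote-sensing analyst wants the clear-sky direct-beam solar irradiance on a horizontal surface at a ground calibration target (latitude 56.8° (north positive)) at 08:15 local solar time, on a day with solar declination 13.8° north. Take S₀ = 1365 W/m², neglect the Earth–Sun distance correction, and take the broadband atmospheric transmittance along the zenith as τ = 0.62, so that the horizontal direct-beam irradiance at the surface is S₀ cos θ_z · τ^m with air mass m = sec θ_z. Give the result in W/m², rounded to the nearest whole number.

Hour angle H = 15° × (8.25 − 12) = -56.25°.
cos θ_z = sin(56.8°) sin(13.8°) + cos(56.8°) cos(13.8°) cos(-56.25°) = 0.1996 + 0.2954 = 0.4950.
Air mass m = 1/cos θ_z = 1/0.4950 = 2.020; τ^m = 0.62^2.020 = 0.3807.
Surface direct beam = 1365 × 0.4950 × 0.3807 = 257.23 W/m².

257 W/m²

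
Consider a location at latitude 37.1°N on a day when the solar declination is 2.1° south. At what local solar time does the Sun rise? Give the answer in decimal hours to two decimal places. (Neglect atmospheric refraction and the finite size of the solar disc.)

6.11 h

The sunset hour angle satisfies cos H_s = −tan φ tan δ = 0.0277, giving H_s = 88.41°.
Sunrise is at 12 − H_s/15 = 12 − 5.894 = 6.106 h local solar time.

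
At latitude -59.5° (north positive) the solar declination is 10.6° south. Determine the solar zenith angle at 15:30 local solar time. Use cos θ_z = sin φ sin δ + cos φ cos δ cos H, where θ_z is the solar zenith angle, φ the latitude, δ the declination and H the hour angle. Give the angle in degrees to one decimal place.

62.5°

Hour angle H = 15° × (15.5 − 12) = 52.50°.
cos θ_z = sin φ sin δ + cos φ cos δ cos H = (-0.8616)(-0.1840) + (0.5075)(0.9829)(0.6088) = 0.4622.
θ_z = arccos(0.4622) = 62.47°.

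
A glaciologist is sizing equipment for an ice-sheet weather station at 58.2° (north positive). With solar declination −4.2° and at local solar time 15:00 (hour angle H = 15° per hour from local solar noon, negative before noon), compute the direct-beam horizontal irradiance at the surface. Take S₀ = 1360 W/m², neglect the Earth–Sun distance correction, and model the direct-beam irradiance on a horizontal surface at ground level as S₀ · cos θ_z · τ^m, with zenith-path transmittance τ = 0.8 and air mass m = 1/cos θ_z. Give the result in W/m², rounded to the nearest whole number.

205 W/m²

Hour angle H = 15° × (15 − 12) = 45.00°.
With φ = 58.2°, δ = -4.2°, H = 45.00°: sin φ sin δ = -0.0622, cos φ cos δ cos H = 0.3716, so cos θ_z = 0.3094.
Air mass m = 1/cos θ_z = 1/0.3094 = 3.232; τ^m = 0.8^3.232 = 0.4862.
Surface direct beam = 1360 × 0.3094 × 0.4862 = 204.59 W/m².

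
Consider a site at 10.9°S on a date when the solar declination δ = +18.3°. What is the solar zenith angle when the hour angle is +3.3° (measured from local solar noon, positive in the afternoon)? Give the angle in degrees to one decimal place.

cos θ_z = sin(-10.9°) sin(18.3°) + cos(-10.9°) cos(18.3°) cos(3.30°) = -0.0594 + 0.9308 = 0.8714.
θ_z = arccos(0.8714) = 29.38°.

29.4°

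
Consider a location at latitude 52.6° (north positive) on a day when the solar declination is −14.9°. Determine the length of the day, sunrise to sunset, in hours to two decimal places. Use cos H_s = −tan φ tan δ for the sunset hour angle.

The sunset hour angle satisfies cos H_s = −tan φ tan δ = 0.3480, giving H_s = 69.63°.
Day length = 2 H_s / 15° h⁻¹ = 139.26° / 15 = 9.284 h.

9.28 hours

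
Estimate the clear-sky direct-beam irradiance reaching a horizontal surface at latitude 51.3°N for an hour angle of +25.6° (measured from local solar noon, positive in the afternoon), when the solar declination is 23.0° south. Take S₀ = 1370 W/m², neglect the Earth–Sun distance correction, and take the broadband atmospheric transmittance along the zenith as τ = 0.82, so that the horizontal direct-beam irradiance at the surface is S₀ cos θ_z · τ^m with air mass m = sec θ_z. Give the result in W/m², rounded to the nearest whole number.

116 W/m²

With φ = 51.3°, δ = -23.0°, H = 25.60°: sin φ sin δ = -0.3049, cos φ cos δ cos H = 0.5190, so cos θ_z = 0.2141.
Air mass m = 1/cos θ_z = 1/0.2141 = 4.671; τ^m = 0.82^4.671 = 0.3958.
Surface direct beam = 1370 × 0.2141 × 0.3958 = 116.09 W/m².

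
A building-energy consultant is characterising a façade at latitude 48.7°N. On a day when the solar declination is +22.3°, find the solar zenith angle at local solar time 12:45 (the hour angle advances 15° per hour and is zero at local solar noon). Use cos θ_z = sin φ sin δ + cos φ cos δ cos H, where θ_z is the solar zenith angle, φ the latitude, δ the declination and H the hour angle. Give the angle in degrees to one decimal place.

Hour angle H = 15° × (12.75 − 12) = 11.25°.
cos θ_z = sin(48.7°) sin(22.3°) + cos(48.7°) cos(22.3°) cos(11.25°) = 0.2851 + 0.5989 = 0.8840.
θ_z = arccos(0.8840) = 27.87°.

27.9°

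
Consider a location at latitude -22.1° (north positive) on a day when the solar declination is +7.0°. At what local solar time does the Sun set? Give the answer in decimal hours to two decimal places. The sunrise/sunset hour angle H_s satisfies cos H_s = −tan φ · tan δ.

17.81 h

The sunset hour angle satisfies cos H_s = −tan φ tan δ = 0.0499, giving H_s = 87.14°.
Sunset is at 12 + H_s/15 = 12 + 5.809 = 17.809 h local solar time.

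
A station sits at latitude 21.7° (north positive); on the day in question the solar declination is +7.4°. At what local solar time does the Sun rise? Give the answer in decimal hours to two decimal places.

5.80 h

The sunset hour angle satisfies cos H_s = −tan φ tan δ = -0.0517, giving H_s = 92.96°.
Sunrise is at 12 − H_s/15 = 12 − 6.197 = 5.803 h local solar time.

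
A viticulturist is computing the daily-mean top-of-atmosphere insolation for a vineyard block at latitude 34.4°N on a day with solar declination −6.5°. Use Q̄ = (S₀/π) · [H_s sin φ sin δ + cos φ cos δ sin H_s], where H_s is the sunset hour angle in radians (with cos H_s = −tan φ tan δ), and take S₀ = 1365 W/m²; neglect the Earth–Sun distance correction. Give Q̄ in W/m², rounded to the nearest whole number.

cos H_s = −tan(34.4°) · tan(-6.5°) = 0.0780, so H_s = arccos(0.0780) = 85.53°. In radians, H_s = 1.4928.
H_s sin φ sin δ = 1.4928 × 0.5650 × -0.1132 = -0.0955.
cos φ cos δ sin H_s = 0.8251 × 0.9936 × 0.9970 = 0.8174.
Q̄ = (1365/π) × (-0.0955 + 0.8174) = 434.49 × 0.7219 = 313.66 W/m².

314 W/m²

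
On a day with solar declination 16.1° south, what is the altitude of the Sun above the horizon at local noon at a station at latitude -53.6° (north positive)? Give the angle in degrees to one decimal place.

At local solar noon the hour angle is zero, so the elevation is 90° − |φ − δ| = 90° − |-53.6° − (-16.1°)| = 90° − 37.5° = 52.5°.

52.5°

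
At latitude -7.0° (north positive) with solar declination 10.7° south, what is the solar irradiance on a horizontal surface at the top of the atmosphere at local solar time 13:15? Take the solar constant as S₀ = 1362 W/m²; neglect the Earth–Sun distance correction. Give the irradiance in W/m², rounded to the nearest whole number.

Hour angle H = 15° × (13.25 − 12) = 18.75°.
With φ = -7.0°, δ = -10.7°, H = 18.75°: sin φ sin δ = 0.0226, cos φ cos δ cos H = 0.9235, so cos θ_z = 0.9461.
Top-of-atmosphere irradiance = S₀ cos θ_z = 1362 × 0.9461 = 1288.59 W/m².

1289 W/m²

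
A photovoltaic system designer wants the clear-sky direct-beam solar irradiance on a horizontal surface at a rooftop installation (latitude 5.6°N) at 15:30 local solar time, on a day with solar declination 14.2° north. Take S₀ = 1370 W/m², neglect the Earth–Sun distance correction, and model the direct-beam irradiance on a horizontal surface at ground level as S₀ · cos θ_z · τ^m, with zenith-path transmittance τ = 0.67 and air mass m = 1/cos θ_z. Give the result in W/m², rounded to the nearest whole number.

435 W/m²

Hour angle H = 15° × (15.5 − 12) = 52.50°.
cos θ_z = sin(5.6°) sin(14.2°) + cos(5.6°) cos(14.2°) cos(52.50°) = 0.0239 + 0.5873 = 0.6112.
Air mass m = 1/cos θ_z = 1/0.6112 = 1.636; τ^m = 0.67^1.636 = 0.5193.
Surface direct beam = 1370 × 0.6112 × 0.5193 = 434.83 W/m².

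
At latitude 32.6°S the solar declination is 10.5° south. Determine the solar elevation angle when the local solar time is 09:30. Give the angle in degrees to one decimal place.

Hour angle H = 15° × (9.5 − 12) = -37.50°.
With φ = -32.6°, δ = -10.5°, H = -37.50°: sin φ sin δ = 0.0982, cos φ cos δ cos H = 0.6572, so cos θ_z = 0.7554.
θ_z = arccos(0.7554) = 40.94°, so the elevation is 90° − 40.94° = 49.06°.

49.1°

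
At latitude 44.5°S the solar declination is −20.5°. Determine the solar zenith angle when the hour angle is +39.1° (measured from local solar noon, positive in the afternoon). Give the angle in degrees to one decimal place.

40.2°

cos θ_z = sin(-44.5°) sin(-20.5°) + cos(-44.5°) cos(-20.5°) cos(39.10°) = 0.2455 + 0.5185 = 0.7640.
θ_z = arccos(0.7640) = 40.18°.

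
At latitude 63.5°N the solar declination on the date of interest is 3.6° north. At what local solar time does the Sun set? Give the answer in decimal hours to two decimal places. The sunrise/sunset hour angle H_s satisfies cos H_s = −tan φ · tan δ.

−tan φ tan δ = −(2.0057)(0.0629) = -0.1262; H_s = arccos(-0.1262) = 97.25°.
Sunset is at 12 + H_s/15 = 12 + 6.483 = 18.483 h local solar time.

18.48 h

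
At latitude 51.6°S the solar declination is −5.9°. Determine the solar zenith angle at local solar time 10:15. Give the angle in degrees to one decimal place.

Hour angle H = 15° × (10.25 − 12) = -26.25°.
cos θ_z = sin φ sin δ + cos φ cos δ cos H = (-0.7837)(-0.1028) + (0.6211)(0.9947)(0.8969) = 0.6347.
θ_z = arccos(0.6347) = 50.60°.

50.6°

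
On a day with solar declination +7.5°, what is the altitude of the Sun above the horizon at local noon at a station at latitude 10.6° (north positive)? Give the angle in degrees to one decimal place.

86.9°

At local solar noon the hour angle is zero, so the elevation is 90° − |φ − δ| = 90° − |10.6° − (7.5°)| = 90° − 3.1° = 86.9°.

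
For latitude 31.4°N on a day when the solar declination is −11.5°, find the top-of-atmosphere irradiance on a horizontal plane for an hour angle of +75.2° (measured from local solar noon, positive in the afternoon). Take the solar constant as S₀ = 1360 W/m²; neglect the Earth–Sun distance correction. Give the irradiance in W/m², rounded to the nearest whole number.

With φ = 31.4°, δ = -11.5°, H = 75.20°: sin φ sin δ = -0.1039, cos φ cos δ cos H = 0.2137, so cos θ_z = 0.1098.
Top-of-atmosphere irradiance = S₀ cos θ_z = 1360 × 0.1098 = 149.33 W/m².

149 W/m²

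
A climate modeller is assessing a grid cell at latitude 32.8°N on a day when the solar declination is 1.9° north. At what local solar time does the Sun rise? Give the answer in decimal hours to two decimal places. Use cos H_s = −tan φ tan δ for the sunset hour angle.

5.92 h

−tan φ tan δ = −(0.6445)(0.0332) = -0.0214; H_s = arccos(-0.0214) = 91.23°.
Sunrise is at 12 − H_s/15 = 12 − 6.082 = 5.918 h local solar time.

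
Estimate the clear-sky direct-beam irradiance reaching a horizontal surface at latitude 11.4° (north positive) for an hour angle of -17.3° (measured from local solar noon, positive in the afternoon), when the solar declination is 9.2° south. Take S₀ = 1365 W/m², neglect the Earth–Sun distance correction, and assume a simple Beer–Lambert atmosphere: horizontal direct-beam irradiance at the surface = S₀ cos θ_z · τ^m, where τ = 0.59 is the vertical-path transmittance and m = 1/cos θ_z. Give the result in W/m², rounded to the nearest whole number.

cos θ_z = sin φ sin δ + cos φ cos δ cos H = (0.1977)(-0.1599) + (0.9803)(0.9871)(0.9548) = 0.8923.
Air mass m = 1/cos θ_z = 1/0.8923 = 1.121; τ^m = 0.59^1.121 = 0.5535.
Surface direct beam = 1365 × 0.8923 × 0.5535 = 674.16 W/m².

674 W/m²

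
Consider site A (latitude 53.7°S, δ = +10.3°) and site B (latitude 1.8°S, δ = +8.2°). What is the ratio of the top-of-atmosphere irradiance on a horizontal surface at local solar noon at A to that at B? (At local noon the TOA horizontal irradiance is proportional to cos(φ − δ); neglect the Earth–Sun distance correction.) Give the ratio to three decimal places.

A: cos θ_z = cos(-53.7° − (10.3°)) = 0.4384.
B: cos θ_z = cos(-1.8° − (8.2°)) = 0.9848.
Ratio A/B = 0.4384 / 0.9848 = 0.4452.

0.445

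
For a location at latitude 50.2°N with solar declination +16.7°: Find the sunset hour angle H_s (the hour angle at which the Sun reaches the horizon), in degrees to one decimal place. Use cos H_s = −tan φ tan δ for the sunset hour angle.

cos H_s = −tan(50.2°) · tan(16.7°) = -0.3601, so H_s = arccos(-0.3601) = 111.11°.

111.1°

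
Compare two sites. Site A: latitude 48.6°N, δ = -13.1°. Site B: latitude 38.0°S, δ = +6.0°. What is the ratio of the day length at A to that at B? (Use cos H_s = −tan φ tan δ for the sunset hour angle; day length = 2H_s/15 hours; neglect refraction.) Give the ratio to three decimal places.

0.876

A: H_s = arccos(−tan 48.6° · tan -13.1°) = 74.70°, so 2H_s/15 = 9.9600 h.
B: H_s = arccos(−tan -38.0° · tan 6.0°) = 85.29°, so 2H_s/15 = 11.3720 h.
Ratio A/B = 9.9600 / 11.3720 = 0.8758.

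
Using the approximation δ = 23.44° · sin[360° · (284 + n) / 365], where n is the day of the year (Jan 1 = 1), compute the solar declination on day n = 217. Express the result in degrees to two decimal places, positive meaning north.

+16.82°

360 × (284 + 217) / 365 = 494.137°; sin(494.137°) = 0.7177.
δ = 23.44 × 0.7177 = 16.823° ≈ +16.82°.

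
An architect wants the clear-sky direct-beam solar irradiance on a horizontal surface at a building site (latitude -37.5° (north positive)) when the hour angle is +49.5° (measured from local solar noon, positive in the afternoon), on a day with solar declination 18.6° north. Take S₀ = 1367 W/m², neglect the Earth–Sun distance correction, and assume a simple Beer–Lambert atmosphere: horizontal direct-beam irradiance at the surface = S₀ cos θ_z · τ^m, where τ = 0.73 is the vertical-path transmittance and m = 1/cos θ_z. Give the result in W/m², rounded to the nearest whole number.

138 W/m²

With φ = -37.5°, δ = 18.6°, H = 49.50°: sin φ sin δ = -0.1942, cos φ cos δ cos H = 0.4883, so cos θ_z = 0.2941.
Air mass m = 1/cos θ_z = 1/0.2941 = 3.400; τ^m = 0.73^3.400 = 0.3430.
Surface direct beam = 1367 × 0.2941 × 0.3430 = 137.90 W/m².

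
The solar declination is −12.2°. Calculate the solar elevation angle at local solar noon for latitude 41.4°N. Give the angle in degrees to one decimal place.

At local solar noon the hour angle is zero, so the elevation is 90° − |φ − δ| = 90° − |41.4° − (-12.2°)| = 90° − 53.6° = 36.4°.

36.4°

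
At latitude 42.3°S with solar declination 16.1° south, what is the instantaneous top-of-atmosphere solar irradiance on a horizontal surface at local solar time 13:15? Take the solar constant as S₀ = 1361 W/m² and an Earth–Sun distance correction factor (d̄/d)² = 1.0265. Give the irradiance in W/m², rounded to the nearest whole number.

Hour angle H = 15° × (13.25 − 12) = 18.75°.
cos θ_z = sin(-42.3°) sin(-16.1°) + cos(-42.3°) cos(-16.1°) cos(18.75°) = 0.1866 + 0.6729 = 0.8595.
Top-of-atmosphere irradiance = S₀ (d̄/d)² cos θ_z = 1361 × 1.0265 × 0.8595 = 1200.78 W/m².

1201 W/m²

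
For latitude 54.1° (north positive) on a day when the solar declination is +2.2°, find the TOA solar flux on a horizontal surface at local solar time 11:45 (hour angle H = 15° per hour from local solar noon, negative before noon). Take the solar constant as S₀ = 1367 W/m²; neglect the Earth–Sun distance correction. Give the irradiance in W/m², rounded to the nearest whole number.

Hour angle H = 15° × (11.75 − 12) = -3.75°.
cos θ_z = sin(54.1°) sin(2.2°) + cos(54.1°) cos(2.2°) cos(-3.75°) = 0.0311 + 0.5847 = 0.6158.
Top-of-atmosphere irradiance = S₀ cos θ_z = 1367 × 0.6158 = 841.80 W/m².

842 W/m²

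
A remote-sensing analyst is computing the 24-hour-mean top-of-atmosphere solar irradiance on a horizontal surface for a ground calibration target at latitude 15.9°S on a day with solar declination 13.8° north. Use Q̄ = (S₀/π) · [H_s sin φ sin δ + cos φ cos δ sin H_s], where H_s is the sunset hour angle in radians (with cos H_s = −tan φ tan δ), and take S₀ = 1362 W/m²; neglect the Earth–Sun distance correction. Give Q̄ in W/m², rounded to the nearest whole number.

cos H_s = −tan(-15.9°) · tan(13.8°) = 0.0700, so H_s = arccos(0.0700) = 85.99°. In radians, H_s = 1.5008.
H_s sin φ sin δ = 1.5008 × -0.2740 × 0.2385 = -0.0981.
cos φ cos δ sin H_s = 0.9617 × 0.9711 × 0.9976 = 0.9317.
Q̄ = (1362/π) × (-0.0981 + 0.9317) = 433.54 × 0.8336 = 361.40 W/m².

361 W/m²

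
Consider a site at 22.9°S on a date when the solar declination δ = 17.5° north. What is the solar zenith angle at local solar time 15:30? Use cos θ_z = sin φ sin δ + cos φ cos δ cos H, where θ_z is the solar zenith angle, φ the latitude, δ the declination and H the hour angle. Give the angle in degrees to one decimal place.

65.3°

Hour angle H = 15° × (15.5 − 12) = 52.50°.
cos θ_z = sin φ sin δ + cos φ cos δ cos H = (-0.3891)(0.3007) + (0.9212)(0.9537)(0.6088) = 0.4179.
θ_z = arccos(0.4179) = 65.30°.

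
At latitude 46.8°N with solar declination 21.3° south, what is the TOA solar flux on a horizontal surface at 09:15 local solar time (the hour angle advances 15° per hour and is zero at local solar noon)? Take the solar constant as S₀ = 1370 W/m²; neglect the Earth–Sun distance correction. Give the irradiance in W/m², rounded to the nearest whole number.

294 W/m²

Hour angle H = 15° × (9.25 − 12) = -41.25°.
cos θ_z = sin(46.8°) sin(-21.3°) + cos(46.8°) cos(-21.3°) cos(-41.25°) = -0.2648 + 0.4795 = 0.2147.
Top-of-atmosphere irradiance = S₀ cos θ_z = 1370 × 0.2147 = 294.14 W/m².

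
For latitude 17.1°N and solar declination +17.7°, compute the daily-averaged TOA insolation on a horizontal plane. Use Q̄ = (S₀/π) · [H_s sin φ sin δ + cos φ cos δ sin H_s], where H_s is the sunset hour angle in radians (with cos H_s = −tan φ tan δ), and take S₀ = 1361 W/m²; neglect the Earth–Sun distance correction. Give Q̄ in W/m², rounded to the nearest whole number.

457 W/m²

−tan φ tan δ = −(0.3076)(0.3191) = -0.0982; H_s = arccos(-0.0982) = 95.64°. In radians, H_s = 1.6692.
H_s sin φ sin δ = 1.6692 × 0.2940 × 0.3040 = 0.1492.
cos φ cos δ sin H_s = 0.9558 × 0.9527 × 0.9952 = 0.9062.
Q̄ = (1361/π) × (0.1492 + 0.9062) = 433.22 × 1.0554 = 457.22 W/m².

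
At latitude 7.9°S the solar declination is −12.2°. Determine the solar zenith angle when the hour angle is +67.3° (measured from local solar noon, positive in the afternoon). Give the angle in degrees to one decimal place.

66.3°

With φ = -7.9°, δ = -12.2°, H = 67.30°: sin φ sin δ = 0.0290, cos φ cos δ cos H = 0.3736, so cos θ_z = 0.4026.
θ_z = arccos(0.4026) = 66.26°.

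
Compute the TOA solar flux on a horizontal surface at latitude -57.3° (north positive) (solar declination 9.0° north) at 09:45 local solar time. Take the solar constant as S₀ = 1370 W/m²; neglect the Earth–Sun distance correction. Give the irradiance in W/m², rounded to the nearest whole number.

427 W/m²

Hour angle H = 15° × (9.75 − 12) = -33.75°.
cos θ_z = sin φ sin δ + cos φ cos δ cos H = (-0.8415)(0.1564) + (0.5402)(0.9877)(0.8315) = 0.3120.
Top-of-atmosphere irradiance = S₀ cos θ_z = 1370 × 0.3120 = 427.44 W/m².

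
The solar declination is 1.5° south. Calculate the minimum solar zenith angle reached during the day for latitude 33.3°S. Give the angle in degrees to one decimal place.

At local solar noon the hour angle is zero, so the zenith angle is |φ − δ| = |-33.3° − (-1.5°)| = 31.8°.

31.8°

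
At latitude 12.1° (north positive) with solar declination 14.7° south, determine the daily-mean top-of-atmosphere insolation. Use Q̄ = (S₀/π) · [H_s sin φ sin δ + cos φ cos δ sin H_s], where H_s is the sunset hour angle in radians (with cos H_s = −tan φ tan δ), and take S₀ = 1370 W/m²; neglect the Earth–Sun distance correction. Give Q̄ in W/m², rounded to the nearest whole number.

377 W/m²

−tan φ tan δ = −(0.2144)(-0.2623) = 0.0562; H_s = arccos(0.0562) = 86.78°. In radians, H_s = 1.5146.
H_s sin φ sin δ = 1.5146 × 0.2096 × -0.2538 = -0.0806.
cos φ cos δ sin H_s = 0.9778 × 0.9673 × 0.9984 = 0.9443.
Q̄ = (1370/π) × (-0.0806 + 0.9443) = 436.08 × 0.8637 = 376.64 W/m².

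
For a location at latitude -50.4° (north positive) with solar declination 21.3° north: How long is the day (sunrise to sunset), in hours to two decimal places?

8.25 hours

−tan φ tan δ = −(-1.2088)(0.3899) = 0.4713; H_s = arccos(0.4713) = 61.88°.
Day length = 2 H_s / 15° h⁻¹ = 123.76° / 15 = 8.251 h.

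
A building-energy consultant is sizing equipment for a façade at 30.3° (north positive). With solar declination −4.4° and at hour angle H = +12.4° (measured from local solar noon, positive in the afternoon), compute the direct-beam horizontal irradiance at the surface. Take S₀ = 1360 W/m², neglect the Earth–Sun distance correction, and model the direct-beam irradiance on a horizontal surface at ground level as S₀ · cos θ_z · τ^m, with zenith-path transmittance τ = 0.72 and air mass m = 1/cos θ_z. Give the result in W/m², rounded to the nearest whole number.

cos θ_z = sin(30.3°) sin(-4.4°) + cos(30.3°) cos(-4.4°) cos(12.40°) = -0.0387 + 0.8408 = 0.8021.
Air mass m = 1/cos θ_z = 1/0.8021 = 1.247; τ^m = 0.72^1.247 = 0.6639.
Surface direct beam = 1360 × 0.8021 × 0.6639 = 724.22 W/m².

724 W/m²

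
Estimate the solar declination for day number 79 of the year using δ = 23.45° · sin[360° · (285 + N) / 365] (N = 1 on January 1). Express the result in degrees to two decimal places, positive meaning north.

360 × (285 + 79) / 365 = 359.014°; sin(359.014°) = -0.0172.
δ = 23.45 × -0.0172 = -0.403° ≈ -0.40°.

-0.40°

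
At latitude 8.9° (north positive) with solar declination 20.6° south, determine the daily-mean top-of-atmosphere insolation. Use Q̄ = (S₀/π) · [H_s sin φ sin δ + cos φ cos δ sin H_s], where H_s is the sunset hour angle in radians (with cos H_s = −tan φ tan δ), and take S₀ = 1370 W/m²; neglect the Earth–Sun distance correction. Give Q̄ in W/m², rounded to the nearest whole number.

cos H_s = −tan(8.9°) · tan(-20.6°) = 0.0589, so H_s = arccos(0.0589) = 86.62°. In radians, H_s = 1.5118.
H_s sin φ sin δ = 1.5118 × 0.1547 × -0.3518 = -0.0823.
cos φ cos δ sin H_s = 0.9880 × 0.9361 × 0.9983 = 0.9233.
Q̄ = (1370/π) × (-0.0823 + 0.9233) = 436.08 × 0.8410 = 366.74 W/m².

367 W/m²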